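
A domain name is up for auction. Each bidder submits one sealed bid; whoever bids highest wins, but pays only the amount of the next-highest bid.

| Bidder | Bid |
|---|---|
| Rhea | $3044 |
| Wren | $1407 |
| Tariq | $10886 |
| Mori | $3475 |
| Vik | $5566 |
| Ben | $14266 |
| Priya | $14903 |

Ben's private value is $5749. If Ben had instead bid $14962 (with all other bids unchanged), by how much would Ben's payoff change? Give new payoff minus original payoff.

−$9154

The highest bid among the other bidders is $14903; Ben's bid doesn't change that.
Original bid $14266: Ben is not highest (top rival bid is $14903); payoff $0.
Alternative bid $14962: Ben is highest, pays the top rival bid $14903; payoff $5749 − $14903 = −$9154.
Change in payoff = −$9154 − ($0) = −$9154.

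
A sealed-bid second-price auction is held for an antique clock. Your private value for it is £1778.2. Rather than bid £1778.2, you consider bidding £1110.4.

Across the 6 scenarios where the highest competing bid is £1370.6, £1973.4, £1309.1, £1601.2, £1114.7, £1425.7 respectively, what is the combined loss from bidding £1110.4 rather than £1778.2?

£2069.7

The deviation costs you only when the competing bid falls strictly between £1110.4 and £1778.2; elsewhere both bids give the same outcome.
£1370.6: truthful payoff £407.6, deviation payoff £0 → loss £407.6.
£1973.4: outcomes coincide → loss £0.
£1309.1: truthful payoff £469.1, deviation payoff £0 → loss £469.1.
£1601.2: truthful payoff £177, deviation payoff £0 → loss £177.
£1114.7: truthful payoff £663.5, deviation payoff £0 → loss £663.5.
£1425.7: truthful payoff £352.5, deviation payoff £0 → loss £352.5.
Total loss = £407.6 + £469.1 + £177 + £663.5 + £352.5 = £2069.7.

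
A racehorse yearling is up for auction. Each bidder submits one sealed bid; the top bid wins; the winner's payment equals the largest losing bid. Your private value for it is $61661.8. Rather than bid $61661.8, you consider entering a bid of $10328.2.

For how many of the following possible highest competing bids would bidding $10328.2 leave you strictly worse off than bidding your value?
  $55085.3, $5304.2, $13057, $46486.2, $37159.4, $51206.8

5

The deviation hurts exactly when the highest competing bid lies strictly between $10328.2 and $61661.8 — underbidding then forfeits a profitable win.
$55085.3: inside the interval → strictly worse (loss $6576.5).
$5304.2: below both → same outcome either way.
$13057: inside the interval → strictly worse (loss $48604.8).
$46486.2: inside the interval → strictly worse (loss $15175.6).
$37159.4: inside the interval → strictly worse (loss $24502.4).
$51206.8: inside the interval → strictly worse (loss $10455).
Count: 5.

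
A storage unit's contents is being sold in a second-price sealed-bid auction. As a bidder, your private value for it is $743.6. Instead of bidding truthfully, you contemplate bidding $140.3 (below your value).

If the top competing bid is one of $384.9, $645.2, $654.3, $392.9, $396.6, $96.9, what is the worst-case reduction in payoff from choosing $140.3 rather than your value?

$358.7

$384.9: truthful gives $358.7, deviation gives $0 → loss $358.7.
$645.2: truthful gives $98.4, deviation gives $0 → loss $98.4.
$654.3: truthful gives $89.3, deviation gives $0 → loss $89.3.
$392.9: truthful gives $350.7, deviation gives $0 → loss $350.7.
$396.6: truthful gives $347, deviation gives $0 → loss $347.
$96.9: same outcome either way → loss $0.
Maximum loss: $358.7.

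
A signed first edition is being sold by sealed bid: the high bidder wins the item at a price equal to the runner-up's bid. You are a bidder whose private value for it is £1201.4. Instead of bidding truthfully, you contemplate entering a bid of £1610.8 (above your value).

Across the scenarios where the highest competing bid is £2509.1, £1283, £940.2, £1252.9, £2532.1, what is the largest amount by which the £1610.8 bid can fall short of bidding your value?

£81.6

£2509.1: same outcome either way → loss £0.
£1283: truthful gives £0, deviation gives −£81.6 → loss £81.6.
£940.2: same outcome either way → loss £0.
£1252.9: truthful gives £0, deviation gives −£51.5 → loss £51.5.
£2532.1: same outcome either way → loss £0.
Maximum loss: £81.6.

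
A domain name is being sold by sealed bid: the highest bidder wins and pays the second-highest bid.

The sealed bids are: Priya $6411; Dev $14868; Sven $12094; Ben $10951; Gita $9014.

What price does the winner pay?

Highest bid: Dev at $14868, so Dev wins.
Second-highest bid: Sven at $12094 — that is the price the winner pays.

$12094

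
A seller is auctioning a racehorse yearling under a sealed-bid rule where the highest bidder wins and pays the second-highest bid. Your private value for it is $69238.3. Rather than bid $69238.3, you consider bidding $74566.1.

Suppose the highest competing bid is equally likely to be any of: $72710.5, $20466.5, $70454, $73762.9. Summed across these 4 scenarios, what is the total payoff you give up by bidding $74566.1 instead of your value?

$9212.5

The deviation costs you only when the competing bid falls strictly between $69238.3 and $74566.1; elsewhere both bids give the same outcome.
$72710.5: truthful payoff $0, deviation payoff −$3472.2 → loss $3472.2.
$20466.5: outcomes coincide → loss $0.
$70454: truthful payoff $0, deviation payoff −$1215.7 → loss $1215.7.
$73762.9: truthful payoff $0, deviation payoff −$4524.6 → loss $4524.6.
Total loss = $3472.2 + $1215.7 + $4524.6 = $9212.5.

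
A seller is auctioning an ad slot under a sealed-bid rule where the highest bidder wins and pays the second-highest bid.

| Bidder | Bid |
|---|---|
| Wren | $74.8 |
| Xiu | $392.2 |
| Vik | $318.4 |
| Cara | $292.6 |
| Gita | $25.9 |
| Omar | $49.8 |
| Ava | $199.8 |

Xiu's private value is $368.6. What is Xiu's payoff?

Highest bid: Xiu at $392.2, so Xiu wins.
Second-highest bid: Vik at $318.4 — that is the price the winner pays.
Xiu's payoff = value − price = $368.6 − $318.4 = $50.2.

$50.2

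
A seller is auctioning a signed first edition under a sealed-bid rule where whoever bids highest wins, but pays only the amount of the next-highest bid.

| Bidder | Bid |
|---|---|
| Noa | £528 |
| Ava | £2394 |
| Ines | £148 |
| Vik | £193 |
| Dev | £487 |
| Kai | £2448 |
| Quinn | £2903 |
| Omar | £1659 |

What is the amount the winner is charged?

Highest bid: Quinn at £2903, so Quinn wins.
Second-highest bid: Kai at £2448 — that is the price the winner pays.

£2448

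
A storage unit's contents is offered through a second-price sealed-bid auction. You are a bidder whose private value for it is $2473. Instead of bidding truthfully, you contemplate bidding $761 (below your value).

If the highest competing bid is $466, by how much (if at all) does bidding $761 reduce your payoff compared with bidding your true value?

$0

Bidding your value $2473: you win (since $2473 > $466) and pay $466. Payoff $2007.
Bidding $761: you win and pay $466. Payoff $2473 − $466 = $2007.
Difference = $2007 − $2007 = $0; both bids lead to the same outcome because the competing bid is below both your value and your alternative bid.
Because the price is fixed by the runner-up's bid, deviating from your value can only change a good outcome into a bad one — never the reverse.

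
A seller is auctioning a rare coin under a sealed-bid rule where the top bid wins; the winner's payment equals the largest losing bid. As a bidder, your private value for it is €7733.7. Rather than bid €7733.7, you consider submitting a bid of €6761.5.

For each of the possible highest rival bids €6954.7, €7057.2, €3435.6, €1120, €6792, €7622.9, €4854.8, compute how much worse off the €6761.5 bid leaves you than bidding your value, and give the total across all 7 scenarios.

The deviation costs you only when the competing bid falls strictly between €6761.5 and €7733.7; elsewhere both bids give the same outcome.
€6954.7: truthful payoff €779, deviation payoff €0 → loss €779.
€7057.2: truthful payoff €676.5, deviation payoff €0 → loss €676.5.
€3435.6: outcomes coincide → loss €0.
€1120: outcomes coincide → loss €0.
€6792: truthful payoff €941.7, deviation payoff €0 → loss €941.7.
€7622.9: truthful payoff €110.8, deviation payoff €0 → loss €110.8.
€4854.8: outcomes coincide → loss €0.
Total loss = €779 + €676.5 + €941.7 + €110.8 = €2508.
Because the price is fixed by the runner-up's bid, deviating from your value can only change a good outcome into a bad one — never the reverse.

€2508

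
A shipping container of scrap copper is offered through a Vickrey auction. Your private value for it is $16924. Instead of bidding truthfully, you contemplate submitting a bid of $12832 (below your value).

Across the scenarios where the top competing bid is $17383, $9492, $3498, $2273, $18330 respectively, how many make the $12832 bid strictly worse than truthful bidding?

0

The deviation hurts exactly when the highest competing bid lies strictly between $12832 and $16924 — underbidding then forfeits a profitable win.
$17383: above both → same outcome either way.
$9492: below both → same outcome either way.
$3498: below both → same outcome either way.
$2273: below both → same outcome either way.
$18330: above both → same outcome either way.
Count: 0.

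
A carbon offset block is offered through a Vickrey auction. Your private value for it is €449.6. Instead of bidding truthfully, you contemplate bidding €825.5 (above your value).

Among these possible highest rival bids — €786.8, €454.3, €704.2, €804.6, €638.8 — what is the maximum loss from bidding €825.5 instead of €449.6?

€786.8: truthful gives €0, deviation gives −€337.2 → loss €337.2.
€454.3: truthful gives €0, deviation gives −€4.7 → loss €4.7.
€704.2: truthful gives €0, deviation gives −€254.6 → loss €254.6.
€804.6: truthful gives €0, deviation gives −€355 → loss €355.
€638.8: truthful gives €0, deviation gives −€189.2 → loss €189.2.
Maximum loss: €355.

€355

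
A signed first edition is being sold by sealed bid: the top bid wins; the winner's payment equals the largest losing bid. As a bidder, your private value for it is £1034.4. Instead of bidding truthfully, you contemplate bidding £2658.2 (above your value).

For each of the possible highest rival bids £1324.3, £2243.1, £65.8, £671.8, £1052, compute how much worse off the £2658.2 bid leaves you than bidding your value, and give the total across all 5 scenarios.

£1516.2

The deviation costs you only when the competing bid falls strictly between £1034.4 and £2658.2; elsewhere both bids give the same outcome.
£1324.3: truthful payoff £0, deviation payoff −£289.9 → loss £289.9.
£2243.1: truthful payoff £0, deviation payoff −£1208.7 → loss £1208.7.
£65.8: outcomes coincide → loss £0.
£671.8: outcomes coincide → loss £0.
£1052: truthful payoff £0, deviation payoff −£17.6 → loss £17.6.
Total loss = £289.9 + £1208.7 + £17.6 = £1516.2.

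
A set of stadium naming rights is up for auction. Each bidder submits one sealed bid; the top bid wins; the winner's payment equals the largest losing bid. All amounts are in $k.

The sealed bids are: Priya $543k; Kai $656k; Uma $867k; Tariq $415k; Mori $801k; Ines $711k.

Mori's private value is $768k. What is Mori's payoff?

$0k

Highest bid: Uma at $867k, so Uma wins.
Second-highest bid: Mori at $801k — that is the price the winner pays.
Mori did not win, so Mori pays nothing and receives nothing: payoff $0k.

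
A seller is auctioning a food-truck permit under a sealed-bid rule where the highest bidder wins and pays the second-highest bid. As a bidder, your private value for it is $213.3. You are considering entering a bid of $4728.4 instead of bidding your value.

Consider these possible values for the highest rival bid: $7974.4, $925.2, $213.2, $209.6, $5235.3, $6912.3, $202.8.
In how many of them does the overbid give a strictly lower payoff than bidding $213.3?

1

The deviation hurts exactly when the highest competing bid lies strictly between $213.3 and $4728.4 — overbidding then wins at a price above your value.
$7974.4: above both → same outcome either way.
$925.2: inside the interval → strictly worse (loss $711.9).
$213.2: below both → same outcome either way.
$209.6: below both → same outcome either way.
$5235.3: above both → same outcome either way.
$6912.3: above both → same outcome either way.
$202.8: below both → same outcome either way.
Count: 1.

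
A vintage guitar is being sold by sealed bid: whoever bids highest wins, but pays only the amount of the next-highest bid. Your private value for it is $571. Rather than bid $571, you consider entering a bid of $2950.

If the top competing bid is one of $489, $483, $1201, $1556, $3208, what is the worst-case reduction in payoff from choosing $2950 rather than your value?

$489: same outcome either way → loss $0.
$483: same outcome either way → loss $0.
$1201: truthful gives $0, deviation gives −$630 → loss $630.
$1556: truthful gives $0, deviation gives −$985 → loss $985.
$3208: same outcome either way → loss $0.
Maximum loss: $985.

$985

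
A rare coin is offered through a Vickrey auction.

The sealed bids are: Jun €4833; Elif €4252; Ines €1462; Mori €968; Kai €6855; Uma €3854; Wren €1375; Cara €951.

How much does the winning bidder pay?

€4833

Highest bid: Kai at €6855, so Kai wins.
Second-highest bid: Jun at €4833 — that is the price the winner pays.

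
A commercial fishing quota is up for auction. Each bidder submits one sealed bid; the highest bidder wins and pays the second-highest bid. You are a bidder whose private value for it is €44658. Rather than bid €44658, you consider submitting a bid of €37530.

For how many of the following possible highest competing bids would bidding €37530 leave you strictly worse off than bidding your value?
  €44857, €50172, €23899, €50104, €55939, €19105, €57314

The deviation hurts exactly when the highest competing bid lies strictly between €37530 and €44658 — underbidding then forfeits a profitable win.
€44857: above both → same outcome either way.
€50172: above both → same outcome either way.
€23899: below both → same outcome either way.
€50104: above both → same outcome either way.
€55939: above both → same outcome either way.
€19105: below both → same outcome either way.
€57314: above both → same outcome either way.
Count: 0.

0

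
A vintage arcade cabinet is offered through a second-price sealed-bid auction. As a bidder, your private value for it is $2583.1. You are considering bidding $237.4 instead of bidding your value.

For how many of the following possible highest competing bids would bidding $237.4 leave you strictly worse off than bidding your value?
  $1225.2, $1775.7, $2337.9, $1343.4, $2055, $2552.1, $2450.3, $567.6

8

The deviation hurts exactly when the highest competing bid lies strictly between $237.4 and $2583.1 — underbidding then forfeits a profitable win.
$1225.2: inside the interval → strictly worse (loss $1357.9).
$1775.7: inside the interval → strictly worse (loss $807.4).
$2337.9: inside the interval → strictly worse (loss $245.2).
$1343.4: inside the interval → strictly worse (loss $1239.7).
$2055: inside the interval → strictly worse (loss $528.1).
$2552.1: inside the interval → strictly worse (loss $31).
$2450.3: inside the interval → strictly worse (loss $132.8).
$567.6: inside the interval → strictly worse (loss $2015.5).
Count: 8.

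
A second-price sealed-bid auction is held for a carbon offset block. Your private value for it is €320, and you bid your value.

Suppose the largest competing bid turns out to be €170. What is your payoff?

€150

Your bid €320 exceeds the highest competing bid €170, so you win.
In a second-price auction the winner pays the second-highest bid, €170.
Payoff = value − price = €320 − €170 = €150.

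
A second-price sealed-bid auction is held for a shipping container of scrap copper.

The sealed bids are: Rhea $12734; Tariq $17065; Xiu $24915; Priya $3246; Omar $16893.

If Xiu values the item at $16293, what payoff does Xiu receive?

Highest bid: Xiu at $24915, so Xiu wins.
Second-highest bid: Tariq at $17065 — that is the price the winner pays.
Xiu's payoff = value − price = $16293 − $17065 = −$772.

−$772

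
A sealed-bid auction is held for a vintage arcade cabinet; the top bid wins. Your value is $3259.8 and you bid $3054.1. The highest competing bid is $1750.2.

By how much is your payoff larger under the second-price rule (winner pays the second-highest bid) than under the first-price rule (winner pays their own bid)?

$1303.9

You have the highest bid, so you win under either rule.
Second-price: pay $1750.2 → payoff $1509.6.
First-price: pay your own bid $3054.1 → payoff $205.7.
Difference = $1509.6 − ($205.7) = $1303.9.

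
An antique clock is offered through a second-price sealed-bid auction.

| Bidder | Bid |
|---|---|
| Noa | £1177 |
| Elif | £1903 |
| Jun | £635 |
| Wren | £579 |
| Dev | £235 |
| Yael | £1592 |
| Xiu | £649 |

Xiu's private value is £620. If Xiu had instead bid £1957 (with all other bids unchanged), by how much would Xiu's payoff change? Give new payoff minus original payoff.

−£1283

The highest bid among the other bidders is £1903; Xiu's bid doesn't change that.
Original bid £649: Xiu is not highest (top rival bid is £1903); payoff £0.
Alternative bid £1957: Xiu is highest, pays the top rival bid £1903; payoff £620 − £1903 = −£1283.
Change in payoff = −£1283 − (£0) = −£1283.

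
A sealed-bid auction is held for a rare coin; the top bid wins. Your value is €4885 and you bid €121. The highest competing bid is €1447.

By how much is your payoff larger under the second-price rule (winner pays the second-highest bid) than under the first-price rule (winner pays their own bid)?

€0

Your bid €121 is below €1447, so you lose under either rule.
Payoff is €0 in both cases; difference = €0.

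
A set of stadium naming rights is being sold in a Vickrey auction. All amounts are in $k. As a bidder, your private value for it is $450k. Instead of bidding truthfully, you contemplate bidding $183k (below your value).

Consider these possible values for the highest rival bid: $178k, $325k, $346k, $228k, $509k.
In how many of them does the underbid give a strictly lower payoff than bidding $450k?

The deviation hurts exactly when the highest competing bid lies strictly between $183k and $450k — underbidding then forfeits a profitable win.
$178k: below both → same outcome either way.
$325k: inside the interval → strictly worse (loss $125k).
$346k: inside the interval → strictly worse (loss $104k).
$228k: inside the interval → strictly worse (loss $222k).
$509k: above both → same outcome either way.
Count: 3.

3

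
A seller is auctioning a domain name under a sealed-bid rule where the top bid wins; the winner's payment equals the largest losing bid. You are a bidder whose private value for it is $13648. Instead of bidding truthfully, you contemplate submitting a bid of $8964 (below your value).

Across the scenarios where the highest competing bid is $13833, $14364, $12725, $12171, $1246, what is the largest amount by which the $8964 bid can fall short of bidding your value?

$13833: same outcome either way → loss $0.
$14364: same outcome either way → loss $0.
$12725: truthful gives $923, deviation gives $0 → loss $923.
$12171: truthful gives $1477, deviation gives $0 → loss $1477.
$1246: same outcome either way → loss $0.
Maximum loss: $1477.

$1477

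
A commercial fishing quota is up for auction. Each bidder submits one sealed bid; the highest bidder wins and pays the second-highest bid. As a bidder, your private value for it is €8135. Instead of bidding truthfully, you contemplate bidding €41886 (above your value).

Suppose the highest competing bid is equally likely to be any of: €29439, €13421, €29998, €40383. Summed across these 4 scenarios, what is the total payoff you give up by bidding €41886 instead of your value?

€80701

The deviation costs you only when the competing bid falls strictly between €8135 and €41886; elsewhere both bids give the same outcome.
€29439: truthful payoff €0, deviation payoff −€21304 → loss €21304.
€13421: truthful payoff €0, deviation payoff −€5286 → loss €5286.
€29998: truthful payoff €0, deviation payoff −€21863 → loss €21863.
€40383: truthful payoff €0, deviation payoff −€32248 → loss €32248.
Total loss = €21304 + €5286 + €21863 + €32248 = €80701.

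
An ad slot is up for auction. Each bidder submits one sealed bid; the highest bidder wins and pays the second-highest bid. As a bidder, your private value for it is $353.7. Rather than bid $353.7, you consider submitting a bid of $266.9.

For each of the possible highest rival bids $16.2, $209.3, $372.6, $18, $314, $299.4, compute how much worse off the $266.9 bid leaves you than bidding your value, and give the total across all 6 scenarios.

The deviation costs you only when the competing bid falls strictly between $266.9 and $353.7; elsewhere both bids give the same outcome.
$16.2: outcomes coincide → loss $0.
$209.3: outcomes coincide → loss $0.
$372.6: outcomes coincide → loss $0.
$18: outcomes coincide → loss $0.
$314: truthful payoff $39.7, deviation payoff $0 → loss $39.7.
$299.4: truthful payoff $54.3, deviation payoff $0 → loss $54.3.
Total loss = $39.7 + $54.3 = $94.

$94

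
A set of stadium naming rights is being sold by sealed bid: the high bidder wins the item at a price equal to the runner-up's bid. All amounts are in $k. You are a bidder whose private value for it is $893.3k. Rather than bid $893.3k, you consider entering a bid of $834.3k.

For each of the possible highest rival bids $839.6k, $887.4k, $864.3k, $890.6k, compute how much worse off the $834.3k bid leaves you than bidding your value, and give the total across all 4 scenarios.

The deviation costs you only when the competing bid falls strictly between $834.3k and $893.3k; elsewhere both bids give the same outcome.
$839.6k: truthful payoff $53.7k, deviation payoff $0k → loss $53.7k.
$887.4k: truthful payoff $5.9k, deviation payoff $0k → loss $5.9k.
$864.3k: truthful payoff $29k, deviation payoff $0k → loss $29k.
$890.6k: truthful payoff $2.7k, deviation payoff $0k → loss $2.7k.
Total loss = $53.7k + $5.9k + $29k + $2.7k = $91.3k.

$91.3k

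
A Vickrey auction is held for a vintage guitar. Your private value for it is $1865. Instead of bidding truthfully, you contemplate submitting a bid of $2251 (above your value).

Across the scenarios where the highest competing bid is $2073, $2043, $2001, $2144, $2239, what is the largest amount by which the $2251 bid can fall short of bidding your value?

$2073: truthful gives $0, deviation gives −$208 → loss $208.
$2043: truthful gives $0, deviation gives −$178 → loss $178.
$2001: truthful gives $0, deviation gives −$136 → loss $136.
$2144: truthful gives $0, deviation gives −$279 → loss $279.
$2239: truthful gives $0, deviation gives −$374 → loss $374.
Maximum loss: $374.

$374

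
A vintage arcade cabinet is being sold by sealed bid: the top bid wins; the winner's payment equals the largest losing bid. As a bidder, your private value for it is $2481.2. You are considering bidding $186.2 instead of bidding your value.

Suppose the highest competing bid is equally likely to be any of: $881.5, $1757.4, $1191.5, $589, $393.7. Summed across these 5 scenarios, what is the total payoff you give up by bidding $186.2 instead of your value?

$7592.9

The deviation costs you only when the competing bid falls strictly between $186.2 and $2481.2; elsewhere both bids give the same outcome.
$881.5: truthful payoff $1599.7, deviation payoff $0 → loss $1599.7.
$1757.4: truthful payoff $723.8, deviation payoff $0 → loss $723.8.
$1191.5: truthful payoff $1289.7, deviation payoff $0 → loss $1289.7.
$589: truthful payoff $1892.2, deviation payoff $0 → loss $1892.2.
$393.7: truthful payoff $2087.5, deviation payoff $0 → loss $2087.5.
Total loss = $1599.7 + $723.8 + $1289.7 + $1892.2 + $2087.5 = $7592.9.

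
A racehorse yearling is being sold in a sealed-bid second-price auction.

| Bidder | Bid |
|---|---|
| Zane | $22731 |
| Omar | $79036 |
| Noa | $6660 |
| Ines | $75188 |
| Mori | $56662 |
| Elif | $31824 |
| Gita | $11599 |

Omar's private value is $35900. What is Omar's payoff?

−$39288

Highest bid: Omar at $79036, so Omar wins.
Second-highest bid: Ines at $75188 — that is the price the winner pays.
Omar's payoff = value − price = $35900 − $75188 = −$39288.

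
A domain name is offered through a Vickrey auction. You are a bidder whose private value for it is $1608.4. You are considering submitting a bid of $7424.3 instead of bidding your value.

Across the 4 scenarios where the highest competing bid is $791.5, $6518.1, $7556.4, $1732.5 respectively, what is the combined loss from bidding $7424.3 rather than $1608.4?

$5033.8

The deviation costs you only when the competing bid falls strictly between $1608.4 and $7424.3; elsewhere both bids give the same outcome.
$791.5: outcomes coincide → loss $0.
$6518.1: truthful payoff $0, deviation payoff −$4909.7 → loss $4909.7.
$7556.4: outcomes coincide → loss $0.
$1732.5: truthful payoff $0, deviation payoff −$124.1 → loss $124.1.
Total loss = $4909.7 + $124.1 = $5033.8.
Truthful bidding weakly dominates here: raising your bid can only win items priced above your value, and lowering it can only forfeit items priced below.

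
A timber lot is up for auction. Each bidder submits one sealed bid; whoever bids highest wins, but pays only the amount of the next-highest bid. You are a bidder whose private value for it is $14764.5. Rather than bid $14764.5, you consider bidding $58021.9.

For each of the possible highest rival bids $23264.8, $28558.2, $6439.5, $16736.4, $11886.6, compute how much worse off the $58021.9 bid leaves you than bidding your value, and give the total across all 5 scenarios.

The deviation costs you only when the competing bid falls strictly between $14764.5 and $58021.9; elsewhere both bids give the same outcome.
$23264.8: truthful payoff $0, deviation payoff −$8500.3 → loss $8500.3.
$28558.2: truthful payoff $0, deviation payoff −$13793.7 → loss $13793.7.
$6439.5: outcomes coincide → loss $0.
$16736.4: truthful payoff $0, deviation payoff −$1971.9 → loss $1971.9.
$11886.6: outcomes coincide → loss $0.
Total loss = $8500.3 + $13793.7 + $1971.9 = $24265.9.

$24265.9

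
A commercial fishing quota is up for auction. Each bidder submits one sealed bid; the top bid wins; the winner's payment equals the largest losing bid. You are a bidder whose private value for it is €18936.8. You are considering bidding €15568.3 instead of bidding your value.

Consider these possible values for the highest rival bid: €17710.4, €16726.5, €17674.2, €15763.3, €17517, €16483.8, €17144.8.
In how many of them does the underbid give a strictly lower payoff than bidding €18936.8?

The deviation hurts exactly when the highest competing bid lies strictly between €15568.3 and €18936.8 — underbidding then forfeits a profitable win.
€17710.4: inside the interval → strictly worse (loss €1226.4).
€16726.5: inside the interval → strictly worse (loss €2210.3).
€17674.2: inside the interval → strictly worse (loss €1262.6).
€15763.3: inside the interval → strictly worse (loss €3173.5).
€17517: inside the interval → strictly worse (loss €1419.8).
€16483.8: inside the interval → strictly worse (loss €2453).
€17144.8: inside the interval → strictly worse (loss €1792).
Count: 7.

7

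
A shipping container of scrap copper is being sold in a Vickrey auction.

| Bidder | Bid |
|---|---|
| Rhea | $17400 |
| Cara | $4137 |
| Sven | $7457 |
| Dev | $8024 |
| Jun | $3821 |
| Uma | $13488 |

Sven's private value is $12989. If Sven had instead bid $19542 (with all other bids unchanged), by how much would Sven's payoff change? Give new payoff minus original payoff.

−$4411

The highest bid among the other bidders is $17400; Sven's bid doesn't change that.
Original bid $7457: Sven is not highest (top rival bid is $17400); payoff $0.
Alternative bid $19542: Sven is highest, pays the top rival bid $17400; payoff $12989 − $17400 = −$4411.
Change in payoff = −$4411 − ($0) = −$4411.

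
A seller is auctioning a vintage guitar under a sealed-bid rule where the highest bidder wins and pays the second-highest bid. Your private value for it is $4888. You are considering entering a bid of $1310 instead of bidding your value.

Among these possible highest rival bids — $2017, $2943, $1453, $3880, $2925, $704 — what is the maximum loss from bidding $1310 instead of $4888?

$2017: truthful gives $2871, deviation gives $0 → loss $2871.
$2943: truthful gives $1945, deviation gives $0 → loss $1945.
$1453: truthful gives $3435, deviation gives $0 → loss $3435.
$3880: truthful gives $1008, deviation gives $0 → loss $1008.
$2925: truthful gives $1963, deviation gives $0 → loss $1963.
$704: same outcome either way → loss $0.
Maximum loss: $3435.

$3435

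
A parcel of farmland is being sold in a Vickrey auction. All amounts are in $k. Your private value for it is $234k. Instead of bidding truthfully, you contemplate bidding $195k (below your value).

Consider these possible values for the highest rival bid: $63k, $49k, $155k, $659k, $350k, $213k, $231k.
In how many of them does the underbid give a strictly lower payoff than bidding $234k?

The deviation hurts exactly when the highest competing bid lies strictly between $195k and $234k — underbidding then forfeits a profitable win.
$63k: below both → same outcome either way.
$49k: below both → same outcome either way.
$155k: below both → same outcome either way.
$659k: above both → same outcome either way.
$350k: above both → same outcome either way.
$213k: inside the interval → strictly worse (loss $21k).
$231k: inside the interval → strictly worse (loss $3k).
Count: 2.

2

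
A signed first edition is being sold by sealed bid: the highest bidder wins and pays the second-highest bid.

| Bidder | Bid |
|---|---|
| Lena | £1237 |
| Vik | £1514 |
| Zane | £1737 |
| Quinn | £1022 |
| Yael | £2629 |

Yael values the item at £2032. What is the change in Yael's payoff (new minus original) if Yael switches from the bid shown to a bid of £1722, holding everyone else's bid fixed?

The highest bid among the other bidders is £1737; Yael's bid doesn't change that.
Original bid £2629: Yael is highest, pays the top rival bid £1737; payoff £2032 − £1737 = £295.
Alternative bid £1722: Yael is not highest (top rival bid is £1737); payoff £0.
Change in payoff = £0 − (£295) = −£295.

−£295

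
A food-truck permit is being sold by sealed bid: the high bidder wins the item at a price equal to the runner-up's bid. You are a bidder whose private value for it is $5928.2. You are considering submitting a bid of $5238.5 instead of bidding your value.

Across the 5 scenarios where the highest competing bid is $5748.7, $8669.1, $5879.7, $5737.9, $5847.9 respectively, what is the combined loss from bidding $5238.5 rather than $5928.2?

The deviation costs you only when the competing bid falls strictly between $5238.5 and $5928.2; elsewhere both bids give the same outcome.
$5748.7: truthful payoff $179.5, deviation payoff $0 → loss $179.5.
$8669.1: outcomes coincide → loss $0.
$5879.7: truthful payoff $48.5, deviation payoff $0 → loss $48.5.
$5737.9: truthful payoff $190.3, deviation payoff $0 → loss $190.3.
$5847.9: truthful payoff $80.3, deviation payoff $0 → loss $80.3.
Total loss = $179.5 + $48.5 + $190.3 + $80.3 = $498.6.

$498.6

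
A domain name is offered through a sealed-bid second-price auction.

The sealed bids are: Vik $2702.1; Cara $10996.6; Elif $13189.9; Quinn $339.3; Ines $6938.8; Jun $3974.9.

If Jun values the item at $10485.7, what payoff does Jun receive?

$0

Highest bid: Elif at $13189.9, so Elif wins.
Second-highest bid: Cara at $10996.6 — that is the price the winner pays.
Jun did not win, so Jun pays nothing and receives nothing: payoff $0.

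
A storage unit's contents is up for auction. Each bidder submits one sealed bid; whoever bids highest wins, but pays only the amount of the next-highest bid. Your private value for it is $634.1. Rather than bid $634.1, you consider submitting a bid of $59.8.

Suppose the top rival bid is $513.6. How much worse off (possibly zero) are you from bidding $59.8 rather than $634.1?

$120.5

Bidding your value $634.1: you win (since $634.1 > $513.6) and pay $513.6. Payoff $120.5.
Bidding $59.8: you lose. Payoff $0.
The competing bid $513.6 lies between your shaded bid and your value, so underbidding forfeits an item you could have won at a profitable price.
Loss from deviating = $120.5 − ($0) = $120.5.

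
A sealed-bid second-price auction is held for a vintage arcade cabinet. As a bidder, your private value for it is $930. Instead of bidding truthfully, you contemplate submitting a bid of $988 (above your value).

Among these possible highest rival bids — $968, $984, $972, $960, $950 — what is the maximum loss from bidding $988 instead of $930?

$54

$968: truthful gives $0, deviation gives −$38 → loss $38.
$984: truthful gives $0, deviation gives −$54 → loss $54.
$972: truthful gives $0, deviation gives −$42 → loss $42.
$960: truthful gives $0, deviation gives −$30 → loss $30.
$950: truthful gives $0, deviation gives −$20 → loss $20.
Maximum loss: $54.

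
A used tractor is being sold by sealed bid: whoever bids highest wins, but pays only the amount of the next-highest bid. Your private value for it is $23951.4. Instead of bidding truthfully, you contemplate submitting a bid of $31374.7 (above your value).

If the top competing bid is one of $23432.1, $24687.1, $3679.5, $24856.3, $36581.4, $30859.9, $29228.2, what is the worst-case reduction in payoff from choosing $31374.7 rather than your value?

$23432.1: same outcome either way → loss $0.
$24687.1: truthful gives $0, deviation gives −$735.7 → loss $735.7.
$3679.5: same outcome either way → loss $0.
$24856.3: truthful gives $0, deviation gives −$904.9 → loss $904.9.
$36581.4: same outcome either way → loss $0.
$30859.9: truthful gives $0, deviation gives −$6908.5 → loss $6908.5.
$29228.2: truthful gives $0, deviation gives −$5276.8 → loss $5276.8.
Maximum loss: $6908.5.

$6908.5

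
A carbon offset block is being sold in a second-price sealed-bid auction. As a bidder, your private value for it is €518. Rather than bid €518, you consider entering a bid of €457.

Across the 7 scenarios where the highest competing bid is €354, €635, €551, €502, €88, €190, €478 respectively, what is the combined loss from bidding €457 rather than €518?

The deviation costs you only when the competing bid falls strictly between €457 and €518; elsewhere both bids give the same outcome.
€354: outcomes coincide → loss €0.
€635: outcomes coincide → loss €0.
€551: outcomes coincide → loss €0.
€502: truthful payoff €16, deviation payoff €0 → loss €16.
€88: outcomes coincide → loss €0.
€190: outcomes coincide → loss €0.
€478: truthful payoff €40, deviation payoff €0 → loss €40.
Total loss = €16 + €40 = €56.

€56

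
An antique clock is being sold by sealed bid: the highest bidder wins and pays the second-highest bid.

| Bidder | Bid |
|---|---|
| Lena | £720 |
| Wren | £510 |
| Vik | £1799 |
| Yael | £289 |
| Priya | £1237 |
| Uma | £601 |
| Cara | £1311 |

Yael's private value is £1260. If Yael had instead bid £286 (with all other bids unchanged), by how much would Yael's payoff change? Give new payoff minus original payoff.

£0

The highest bid among the other bidders is £1799; Yael's bid doesn't change that.
Original bid £289: Yael is not highest (top rival bid is £1799); payoff £0.
Alternative bid £286: Yael is not highest (top rival bid is £1799); payoff £0.
Change in payoff = £0 − (£0) = £0.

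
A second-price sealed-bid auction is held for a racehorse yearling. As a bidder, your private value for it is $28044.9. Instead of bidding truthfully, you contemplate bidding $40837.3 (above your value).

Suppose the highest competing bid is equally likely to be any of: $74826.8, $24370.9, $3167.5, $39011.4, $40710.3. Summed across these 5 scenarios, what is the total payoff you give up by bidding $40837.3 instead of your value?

The deviation costs you only when the competing bid falls strictly between $28044.9 and $40837.3; elsewhere both bids give the same outcome.
$74826.8: outcomes coincide → loss $0.
$24370.9: outcomes coincide → loss $0.
$3167.5: outcomes coincide → loss $0.
$39011.4: truthful payoff $0, deviation payoff −$10966.5 → loss $10966.5.
$40710.3: truthful payoff $0, deviation payoff −$12665.4 → loss $12665.4.
Total loss = $10966.5 + $12665.4 = $23631.9.

$23631.9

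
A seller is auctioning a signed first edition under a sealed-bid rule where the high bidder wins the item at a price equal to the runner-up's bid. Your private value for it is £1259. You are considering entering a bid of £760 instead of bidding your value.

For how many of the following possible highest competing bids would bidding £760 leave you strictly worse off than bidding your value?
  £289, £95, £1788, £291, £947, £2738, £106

The deviation hurts exactly when the highest competing bid lies strictly between £760 and £1259 — underbidding then forfeits a profitable win.
£289: below both → same outcome either way.
£95: below both → same outcome either way.
£1788: above both → same outcome either way.
£291: below both → same outcome either way.
£947: inside the interval → strictly worse (loss £312).
£2738: above both → same outcome either way.
£106: below both → same outcome either way.
Count: 1.

1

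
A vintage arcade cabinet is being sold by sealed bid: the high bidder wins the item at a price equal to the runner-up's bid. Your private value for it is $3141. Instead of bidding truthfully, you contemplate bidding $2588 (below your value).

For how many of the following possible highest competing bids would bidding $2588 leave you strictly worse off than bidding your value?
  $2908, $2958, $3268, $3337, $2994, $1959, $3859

3

The deviation hurts exactly when the highest competing bid lies strictly between $2588 and $3141 — underbidding then forfeits a profitable win.
$2908: inside the interval → strictly worse (loss $233).
$2958: inside the interval → strictly worse (loss $183).
$3268: above both → same outcome either way.
$3337: above both → same outcome either way.
$2994: inside the interval → strictly worse (loss $147).
$1959: below both → same outcome either way.
$3859: above both → same outcome either way.
Count: 3.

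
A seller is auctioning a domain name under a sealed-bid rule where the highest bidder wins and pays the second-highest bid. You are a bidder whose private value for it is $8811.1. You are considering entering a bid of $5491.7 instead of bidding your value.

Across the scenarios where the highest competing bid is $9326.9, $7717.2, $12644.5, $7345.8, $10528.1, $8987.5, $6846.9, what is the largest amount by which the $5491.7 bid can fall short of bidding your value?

$1964.2

$9326.9: same outcome either way → loss $0.
$7717.2: truthful gives $1093.9, deviation gives $0 → loss $1093.9.
$12644.5: same outcome either way → loss $0.
$7345.8: truthful gives $1465.3, deviation gives $0 → loss $1465.3.
$10528.1: same outcome either way → loss $0.
$8987.5: same outcome either way → loss $0.
$6846.9: truthful gives $1964.2, deviation gives $0 → loss $1964.2.
Maximum loss: $1964.2.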